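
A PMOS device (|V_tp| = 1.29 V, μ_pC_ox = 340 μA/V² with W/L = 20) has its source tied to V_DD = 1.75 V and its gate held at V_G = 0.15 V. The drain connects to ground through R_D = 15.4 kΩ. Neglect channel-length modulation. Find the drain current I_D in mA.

V_SG = V_DD − V_G = 1.75 − 0.15 = 1.6 V, so V_ov = 1.6 − 1.29 = 0.31 V.
k_p = μ_pC_ox · (W/L) = 6.8 mA/V².
Assume saturation: I_D = ½ k_p V_ov² = 0.5 × 6.8 × 0.31² = 0.327 mA, giving V_SD = V_DD − I_D R_D = 1.75 − 0.327 × 15.4 = -3.28 V.
But -3.28 V < V_ov = 0.31 V, so the device is actually in triode.
In triode I_D = k_p[V_ov V_SD − ½ V_SD²] and I_D = (V_DD − V_SD)/R_D. Equating: 52.4 V_SD² − 33.46 V_SD + 1.75 = 0, giving V_SD = 0.0575 V (the root below V_ov).
I_D = (1.75 − 0.0575) / 15.4 = 0.11 mA.

I_D = 0.110 mA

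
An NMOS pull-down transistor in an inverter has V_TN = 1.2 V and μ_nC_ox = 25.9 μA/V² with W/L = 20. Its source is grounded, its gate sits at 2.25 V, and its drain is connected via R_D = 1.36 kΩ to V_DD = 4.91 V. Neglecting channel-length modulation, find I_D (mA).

V_GS = V_G = 2.25 V, so V_ov = 2.25 − 1.2 = 1.05 V.
k_n = μ_nC_ox · (W/L) = 0.518 mA/V².
Assume saturation: I_D = ½ k_n V_ov² = 0.5 × 0.518 × 1.05² = 0.286 mA, giving V_DS = V_DD − I_D R_D = 4.91 − 0.286 × 1.36 = 4.52 V.
V_DS = 4.52 V ≥ V_ov = 1.05 V, confirming saturation.

I_D = 0.286 mA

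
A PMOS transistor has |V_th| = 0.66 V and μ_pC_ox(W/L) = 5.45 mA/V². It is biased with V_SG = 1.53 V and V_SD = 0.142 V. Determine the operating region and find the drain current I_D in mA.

V_ov = V_SG − |V_th| = 1.53 − 0.66 = 0.87 V.
Since V_SD = 0.142 V < V_ov = 0.87 V, the device is in the triode region.
I_D = k_p [V_ov · V_SD − ½ V_SD²] = 5.45 × [0.87 × 0.142 − 0.5 × 0.142²] = 0.618 mA.

Triode; I_D = 0.618 mA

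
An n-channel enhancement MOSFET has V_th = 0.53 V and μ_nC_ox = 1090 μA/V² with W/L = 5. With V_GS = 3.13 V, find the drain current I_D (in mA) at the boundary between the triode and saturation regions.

I_D = 18.4 mA

At the boundary V_DS = V_ov = V_GS − V_th = 3.13 − 0.53 = 2.6 V.
k_n = μ_nC_ox · (W/L) = 5.45 mA/V².
I_D = ½ k_n V_ov² = 0.5 × 5.45 × 2.6² = 18.4 mA.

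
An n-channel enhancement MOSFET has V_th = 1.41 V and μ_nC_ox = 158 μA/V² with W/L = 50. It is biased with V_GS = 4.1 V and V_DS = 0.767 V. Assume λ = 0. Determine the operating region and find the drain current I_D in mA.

k_n = μ_nC_ox · (W/L) = 7.9 mA/V².
V_ov = V_GS − V_th = 4.1 − 1.41 = 2.69 V.
Since V_DS = 0.767 V < V_ov = 2.69 V, the device is in the triode region.
I_D = k_n [V_ov · V_DS − ½ V_DS²] = 7.9 × [2.69 × 0.767 − 0.5 × 0.767²] = 14 mA.

Triode; I_D = 14.0 mA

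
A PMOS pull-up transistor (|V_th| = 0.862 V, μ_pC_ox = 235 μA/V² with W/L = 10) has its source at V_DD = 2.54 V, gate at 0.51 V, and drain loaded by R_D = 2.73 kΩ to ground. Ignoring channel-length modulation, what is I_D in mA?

I_D = 0.805 mA

V_SG = V_DD − V_G = 2.54 − 0.51 = 2.03 V, so V_ov = 2.03 − 0.862 = 1.17 V.
k_p = μ_pC_ox · (W/L) = 2.35 mA/V².
Assume saturation: I_D = ½ k_p V_ov² = 0.5 × 2.35 × 1.17² = 1.6 mA, giving V_SD = V_DD − I_D R_D = 2.54 − 1.6 × 2.73 = -1.84 V.
But -1.84 V < V_ov = 1.17 V, so the device is actually in triode.
In triode I_D = k_p[V_ov V_SD − ½ V_SD²] and I_D = (V_DD − V_SD)/R_D. Equating: 3.21 V_SD² − 8.493 V_SD + 2.54 = 0, giving V_SD = 0.344 V (the root below V_ov).
I_D = (2.54 − 0.344) / 2.73 = 0.805 mA.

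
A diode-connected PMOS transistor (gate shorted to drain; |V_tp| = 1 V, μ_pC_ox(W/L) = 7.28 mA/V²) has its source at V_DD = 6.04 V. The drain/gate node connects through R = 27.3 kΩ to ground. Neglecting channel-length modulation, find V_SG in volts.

V_SG = 1.22 V

With gate tied to drain, V_SG = V_SD ≥ V_SG − |V_tp|, so the device is in saturation.
KCL at the drain: ½ k_p (V_SG − |V_tp|)² = (V_DD − V_SG)/R.
Let x = V_SG − 1. Then 99.4 x² + x − 5.04 = 0, giving x = 0.22 V (positive root), so V_SG = 1.22 V.
I_D = (V_DD − V_SG)/R = (6.04 − 1.22) / 27.3 = 0.177 mA.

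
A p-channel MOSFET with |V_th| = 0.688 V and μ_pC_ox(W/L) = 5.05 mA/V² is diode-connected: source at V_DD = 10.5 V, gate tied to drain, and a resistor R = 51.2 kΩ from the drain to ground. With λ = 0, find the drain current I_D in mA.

With gate tied to drain, V_SG = V_SD ≥ V_SG − |V_th|, so the device is in saturation.
KCL at the drain: ½ k_p (V_SG − |V_th|)² = (V_DD − V_SG)/R.
Let x = V_SG − 0.688. Then 129 x² + x − 9.812 = 0, giving x = 0.272 V (positive root), so V_SG = 0.96 V.
I_D = (V_DD − V_SG)/R = (10.5 − 0.96) / 51.2 = 0.186 mA.

I_D = 0.186 mA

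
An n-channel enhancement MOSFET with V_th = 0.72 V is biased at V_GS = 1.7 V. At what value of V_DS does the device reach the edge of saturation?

The boundary between triode and saturation is V_DS = V_GS − V_th = V_ov.
V_ov = 1.7 − 0.72 = 0.98 V.

V_DS,sat = 0.980 V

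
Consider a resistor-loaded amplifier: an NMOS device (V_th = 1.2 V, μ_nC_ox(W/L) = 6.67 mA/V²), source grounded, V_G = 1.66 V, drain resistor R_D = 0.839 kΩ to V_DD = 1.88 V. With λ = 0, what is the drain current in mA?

I_D = 0.706 mA

V_GS = V_G = 1.66 V, so V_ov = 1.66 − 1.2 = 0.46 V.
Assume saturation: I_D = ½ k_n V_ov² = 0.5 × 6.67 × 0.46² = 0.706 mA, giving V_DS = V_DD − I_D R_D = 1.88 − 0.706 × 0.839 = 1.29 V.
V_DS = 1.29 V ≥ V_ov = 0.46 V, confirming saturation.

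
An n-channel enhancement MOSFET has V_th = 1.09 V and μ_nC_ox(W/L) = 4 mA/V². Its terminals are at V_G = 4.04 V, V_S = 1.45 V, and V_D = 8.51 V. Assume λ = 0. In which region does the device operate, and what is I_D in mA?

V_GS = V_G − V_S = 4.04 − 1.45 = 2.59 V; V_DS = V_D − V_S = 8.51 − 1.45 = 7.06 V.
V_ov = V_GS − V_th = 2.59 − 1.09 = 1.5 V.
Since V_DS = 7.06 V ≥ V_ov = 1.5 V, the device is in saturation.
I_D = ½ k_n V_ov² = 0.5 × 4 × 1.5² = 4.5 mA.

Saturation; I_D = 4.50 mA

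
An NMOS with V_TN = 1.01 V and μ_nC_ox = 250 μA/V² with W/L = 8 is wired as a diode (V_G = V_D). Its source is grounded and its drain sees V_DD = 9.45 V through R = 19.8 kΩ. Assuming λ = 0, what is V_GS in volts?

V_GS = 1.64 V

With gate tied to drain, V_GS = V_DS ≥ V_GS − V_TN, so the device is in saturation.
k_n = μ_nC_ox · (W/L) = 2 mA/V².
KCL at the drain: ½ k_n (V_GS − V_TN)² = (V_DD − V_GS)/R.
Let x = V_GS − 1.01. Then 19.8 x² + x − 8.44 = 0, giving x = 0.628 V (positive root), so V_GS = 1.64 V.
I_D = (V_DD − V_GS)/R = (9.45 − 1.64) / 19.8 = 0.395 mA.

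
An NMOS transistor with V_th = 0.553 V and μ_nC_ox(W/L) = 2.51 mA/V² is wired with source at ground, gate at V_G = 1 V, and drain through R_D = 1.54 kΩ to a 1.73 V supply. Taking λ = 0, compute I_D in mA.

I_D = 0.251 mA

V_GS = V_G = 1 V, so V_ov = 1 − 0.553 = 0.447 V.
Assume saturation: I_D = ½ k_n V_ov² = 0.5 × 2.51 × 0.447² = 0.251 mA, giving V_DS = V_DD − I_D R_D = 1.73 − 0.251 × 1.54 = 1.34 V.
V_DS = 1.34 V ≥ V_ov = 0.447 V, confirming saturation.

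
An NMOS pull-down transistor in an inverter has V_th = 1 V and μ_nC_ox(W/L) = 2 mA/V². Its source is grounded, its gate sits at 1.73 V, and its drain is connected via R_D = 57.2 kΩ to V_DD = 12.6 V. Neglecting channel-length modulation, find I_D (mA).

I_D = 0.217 mA

V_GS = V_G = 1.73 V, so V_ov = 1.73 − 1 = 0.73 V.
Assume saturation: I_D = ½ k_n V_ov² = 0.5 × 2 × 0.73² = 0.533 mA, giving V_DS = V_DD − I_D R_D = 12.6 − 0.533 × 57.2 = -17.9 V.
But -17.9 V < V_ov = 0.73 V, so the device is actually in triode.
In triode I_D = k_n[V_ov V_DS − ½ V_DS²] and I_D = (V_DD − V_DS)/R_D. Equating: 57.2 V_DS² − 84.51 V_DS + 12.6 = 0, giving V_DS = 0.168 V (the root below V_ov).
I_D = (12.6 − 0.168) / 57.2 = 0.217 mA.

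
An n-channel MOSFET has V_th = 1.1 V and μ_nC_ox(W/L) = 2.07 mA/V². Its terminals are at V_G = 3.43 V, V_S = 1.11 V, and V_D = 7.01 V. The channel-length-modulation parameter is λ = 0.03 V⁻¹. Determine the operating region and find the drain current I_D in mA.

V_GS = V_G − V_S = 3.43 − 1.11 = 2.32 V; V_DS = V_D − V_S = 7.01 − 1.11 = 5.9 V.
V_ov = V_GS − V_th = 2.32 − 1.1 = 1.22 V.
Since V_DS = 5.9 V ≥ V_ov = 1.22 V, the device is in saturation.
I_D = ½ k_n V_ov² (1 + λ V_DS) = 0.5 × 2.07 × 1.22² × (1 + 0.03 × 5.9) = 1.81 mA.

Saturation; I_D = 1.81 mA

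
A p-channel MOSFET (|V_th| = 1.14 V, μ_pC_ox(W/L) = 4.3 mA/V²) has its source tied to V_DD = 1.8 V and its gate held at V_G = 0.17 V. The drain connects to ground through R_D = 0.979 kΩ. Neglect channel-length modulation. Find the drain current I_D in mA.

V_SG = V_DD − V_G = 1.8 − 0.17 = 1.63 V, so V_ov = 1.63 − 1.14 = 0.49 V.
Assume saturation: I_D = ½ k_p V_ov² = 0.5 × 4.3 × 0.49² = 0.516 mA, giving V_SD = V_DD − I_D R_D = 1.8 − 0.516 × 0.979 = 1.29 V.
V_SD = 1.29 V ≥ V_ov = 0.49 V, confirming saturation.

I_D = 0.516 mA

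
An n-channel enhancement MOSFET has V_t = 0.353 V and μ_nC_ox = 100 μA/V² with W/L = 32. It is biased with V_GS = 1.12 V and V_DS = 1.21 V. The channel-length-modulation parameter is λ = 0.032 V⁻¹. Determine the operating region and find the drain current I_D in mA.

k_n = μ_nC_ox · (W/L) = 3.2 mA/V².
V_ov = V_GS − V_t = 1.12 − 0.353 = 0.767 V.
Since V_DS = 1.21 V ≥ V_ov = 0.767 V, the device is in saturation.
I_D = ½ k_n V_ov² (1 + λ V_DS) = 0.5 × 3.2 × 0.767² × (1 + 0.032 × 1.21) = 0.978 mA.

Saturation; I_D = 0.978 mA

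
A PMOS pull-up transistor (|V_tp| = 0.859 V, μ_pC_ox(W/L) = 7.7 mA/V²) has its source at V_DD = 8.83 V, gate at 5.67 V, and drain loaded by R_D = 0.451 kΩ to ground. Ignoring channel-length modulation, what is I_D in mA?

V_SG = V_DD − V_G = 8.83 − 5.67 = 3.16 V, so V_ov = 3.16 − 0.859 = 2.3 V.
Assume saturation: I_D = ½ k_p V_ov² = 0.5 × 7.7 × 2.3² = 20.4 mA, giving V_SD = V_DD − I_D R_D = 8.83 − 20.4 × 0.451 = -0.363 V.
But -0.363 V < V_ov = 2.3 V, so the device is actually in triode.
In triode I_D = k_p[V_ov V_SD − ½ V_SD²] and I_D = (V_DD − V_SD)/R_D. Equating: 1.74 V_SD² − 8.991 V_SD + 8.83 = 0, giving V_SD = 1.32 V (the root below V_ov).
I_D = (8.83 − 1.32) / 0.451 = 16.7 mA.

I_D = 16.7 mA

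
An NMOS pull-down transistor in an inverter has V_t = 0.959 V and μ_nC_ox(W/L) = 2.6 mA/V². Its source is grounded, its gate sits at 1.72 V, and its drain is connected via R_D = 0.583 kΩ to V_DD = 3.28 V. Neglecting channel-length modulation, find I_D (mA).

V_GS = V_G = 1.72 V, so V_ov = 1.72 − 0.959 = 0.761 V.
Assume saturation: I_D = ½ k_n V_ov² = 0.5 × 2.6 × 0.761² = 0.753 mA, giving V_DS = V_DD − I_D R_D = 3.28 − 0.753 × 0.583 = 2.84 V.
V_DS = 2.84 V ≥ V_ov = 0.761 V, confirming saturation.

I_D = 0.753 mA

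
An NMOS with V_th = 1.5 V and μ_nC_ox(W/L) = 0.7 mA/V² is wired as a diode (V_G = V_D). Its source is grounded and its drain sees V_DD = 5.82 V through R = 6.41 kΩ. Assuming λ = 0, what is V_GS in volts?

V_GS = 2.68 V

With gate tied to drain, V_GS = V_DS ≥ V_GS − V_th, so the device is in saturation.
KCL at the drain: ½ k_n (V_GS − V_th)² = (V_DD − V_GS)/R.
Let x = V_GS − 1.5. Then 2.24 x² + x − 4.32 = 0, giving x = 1.18 V (positive root), so V_GS = 2.68 V.
I_D = (V_DD − V_GS)/R = (5.82 − 2.68) / 6.41 = 0.489 mA.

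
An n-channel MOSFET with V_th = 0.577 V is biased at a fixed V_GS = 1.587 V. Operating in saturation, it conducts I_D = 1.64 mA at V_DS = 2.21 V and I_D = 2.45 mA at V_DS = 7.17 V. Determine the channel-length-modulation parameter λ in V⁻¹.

λ = 0.128 V⁻¹

With V_GS fixed, I_D ∝ (1 + λ V_DS) in saturation, so I_D2/I_D1 = (1 + λ V_DS2)/(1 + λ V_DS1).
2.45/1.64 = 1.494 = (1 + 7.17 λ)/(1 + 2.21 λ).
Solving: λ (I_D1 V_DS2 − I_D2 V_DS1) = I_D2 − I_D1, so λ = (2.45 − 1.64) / (1.64 × 7.17 − 2.45 × 2.21) = 0.81 / 6.34 = 0.128 V⁻¹.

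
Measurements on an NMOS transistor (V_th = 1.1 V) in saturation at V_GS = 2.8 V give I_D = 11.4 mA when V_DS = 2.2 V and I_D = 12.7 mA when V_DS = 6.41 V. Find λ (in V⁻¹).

λ = 0.0288 V⁻¹

With V_GS fixed, I_D ∝ (1 + λ V_DS) in saturation, so I_D2/I_D1 = (1 + λ V_DS2)/(1 + λ V_DS1).
12.7/11.4 = 1.114 = (1 + 6.41 λ)/(1 + 2.2 λ).
Solving: λ (I_D1 V_DS2 − I_D2 V_DS1) = I_D2 − I_D1, so λ = (12.7 − 11.4) / (11.4 × 6.41 − 12.7 × 2.2) = 1.3 / 45.1 = 0.0288 V⁻¹.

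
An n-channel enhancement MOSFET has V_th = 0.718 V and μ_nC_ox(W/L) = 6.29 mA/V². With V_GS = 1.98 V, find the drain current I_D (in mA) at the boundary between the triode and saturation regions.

I_D = 5.01 mA

At the boundary V_DS = V_ov = V_GS − V_th = 1.98 − 0.718 = 1.26 V.
I_D = ½ k_n V_ov² = 0.5 × 6.29 × 1.26² = 5.01 mA.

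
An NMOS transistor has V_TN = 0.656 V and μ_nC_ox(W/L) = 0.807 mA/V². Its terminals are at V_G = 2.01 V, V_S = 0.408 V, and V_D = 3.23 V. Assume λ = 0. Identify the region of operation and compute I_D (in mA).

V_GS = V_G − V_S = 2.01 − 0.408 = 1.6 V; V_DS = V_D − V_S = 3.23 − 0.408 = 2.82 V.
V_ov = V_GS − V_TN = 1.6 − 0.656 = 0.946 V.
Since V_DS = 2.82 V ≥ V_ov = 0.946 V, the device is in saturation.
I_D = ½ k_n V_ov² = 0.5 × 0.807 × 0.946² = 0.361 mA.

Saturation; I_D = 0.361 mA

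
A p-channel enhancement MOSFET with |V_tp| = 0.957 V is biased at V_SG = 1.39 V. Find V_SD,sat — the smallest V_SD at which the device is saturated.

V_SD,sat = 0.433 V

The boundary between triode and saturation is V_SD = V_SG − |V_tp| = V_ov.
V_ov = 1.39 − 0.957 = 0.433 V.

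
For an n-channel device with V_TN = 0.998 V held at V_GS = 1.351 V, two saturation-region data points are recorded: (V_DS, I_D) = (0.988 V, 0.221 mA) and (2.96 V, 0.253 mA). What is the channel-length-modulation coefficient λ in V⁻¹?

λ = 0.0792 V⁻¹

With V_GS fixed, I_D ∝ (1 + λ V_DS) in saturation, so I_D2/I_D1 = (1 + λ V_DS2)/(1 + λ V_DS1).
0.253/0.221 = 1.145 = (1 + 2.96 λ)/(1 + 0.988 λ).
Solving: λ (I_D1 V_DS2 − I_D2 V_DS1) = I_D2 − I_D1, so λ = (0.253 − 0.221) / (0.221 × 2.96 − 0.253 × 0.988) = 0.032 / 0.404 = 0.0792 V⁻¹.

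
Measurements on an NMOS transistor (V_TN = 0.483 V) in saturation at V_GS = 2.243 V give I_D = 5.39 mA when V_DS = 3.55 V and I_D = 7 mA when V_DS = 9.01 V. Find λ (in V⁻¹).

λ = 0.0679 V⁻¹

With V_GS fixed, I_D ∝ (1 + λ V_DS) in saturation, so I_D2/I_D1 = (1 + λ V_DS2)/(1 + λ V_DS1).
7/5.39 = 1.299 = (1 + 9.01 λ)/(1 + 3.55 λ).
Solving: λ (I_D1 V_DS2 − I_D2 V_DS1) = I_D2 − I_D1, so λ = (7 − 5.39) / (5.39 × 9.01 − 7 × 3.55) = 1.61 / 23.7 = 0.0679 V⁻¹.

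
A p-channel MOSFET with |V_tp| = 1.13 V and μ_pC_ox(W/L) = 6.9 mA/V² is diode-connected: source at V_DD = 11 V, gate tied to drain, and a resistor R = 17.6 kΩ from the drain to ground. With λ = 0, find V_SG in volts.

With gate tied to drain, V_SG = V_SD ≥ V_SG − |V_tp|, so the device is in saturation.
KCL at the drain: ½ k_p (V_SG − |V_tp|)² = (V_DD − V_SG)/R.
Let x = V_SG − 1.13. Then 60.7 x² + x − 9.87 = 0, giving x = 0.395 V (positive root), so V_SG = 1.53 V.
I_D = (V_DD − V_SG)/R = (11 − 1.53) / 17.6 = 0.538 mA.

V_SG = 1.53 V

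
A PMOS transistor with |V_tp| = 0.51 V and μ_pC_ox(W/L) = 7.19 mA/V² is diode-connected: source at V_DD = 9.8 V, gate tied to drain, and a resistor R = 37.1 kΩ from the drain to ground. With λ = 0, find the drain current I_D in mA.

With gate tied to drain, V_SG = V_SD ≥ V_SG − |V_tp|, so the device is in saturation.
KCL at the drain: ½ k_p (V_SG − |V_tp|)² = (V_DD − V_SG)/R.
Let x = V_SG − 0.51. Then 133 x² + x − 9.29 = 0, giving x = 0.26 V (positive root), so V_SG = 0.77 V.
I_D = (V_DD − V_SG)/R = (9.8 − 0.77) / 37.1 = 0.243 mA.

I_D = 0.243 mA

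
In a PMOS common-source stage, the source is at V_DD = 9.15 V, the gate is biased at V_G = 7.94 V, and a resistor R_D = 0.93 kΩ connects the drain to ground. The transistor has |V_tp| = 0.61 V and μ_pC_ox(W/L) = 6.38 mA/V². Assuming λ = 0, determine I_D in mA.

V_SG = V_DD − V_G = 9.15 − 7.94 = 1.21 V, so V_ov = 1.21 − 0.61 = 0.6 V.
Assume saturation: I_D = ½ k_p V_ov² = 0.5 × 6.38 × 0.6² = 1.15 mA, giving V_SD = V_DD − I_D R_D = 9.15 − 1.15 × 0.93 = 8.08 V.
V_SD = 8.08 V ≥ V_ov = 0.6 V, confirming saturation.

I_D = 1.15 mA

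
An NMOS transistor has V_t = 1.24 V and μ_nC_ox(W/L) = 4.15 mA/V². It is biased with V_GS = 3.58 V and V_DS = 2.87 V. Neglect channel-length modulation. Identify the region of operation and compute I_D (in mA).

V_ov = V_GS − V_t = 3.58 − 1.24 = 2.34 V.
Since V_DS = 2.87 V ≥ V_ov = 2.34 V, the device is in saturation.
I_D = ½ k_n V_ov² = 0.5 × 4.15 × 2.34² = 11.4 mA.

Saturation; I_D = 11.4 mA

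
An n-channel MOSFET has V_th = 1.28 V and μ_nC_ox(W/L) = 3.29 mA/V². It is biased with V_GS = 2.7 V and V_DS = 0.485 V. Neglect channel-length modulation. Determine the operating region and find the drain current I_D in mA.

Triode; I_D = 1.88 mA

V_ov = V_GS − V_th = 2.7 − 1.28 = 1.42 V.
Since V_DS = 0.485 V < V_ov = 1.42 V, the device is in the triode region.
I_D = k_n [V_ov · V_DS − ½ V_DS²] = 3.29 × [1.42 × 0.485 − 0.5 × 0.485²] = 1.88 mA.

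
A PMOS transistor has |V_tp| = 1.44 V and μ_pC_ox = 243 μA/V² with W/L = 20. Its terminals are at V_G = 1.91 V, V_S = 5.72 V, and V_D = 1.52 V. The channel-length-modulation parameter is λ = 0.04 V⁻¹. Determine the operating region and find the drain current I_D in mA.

Saturation; I_D = 15.9 mA

V_SG = V_S − V_G = 5.72 − 1.91 = 3.81 V; V_SD = V_S − V_D = 5.72 − 1.52 = 4.2 V.
k_p = μ_pC_ox · (W/L) = 4.86 mA/V².
V_ov = V_SG − |V_tp| = 3.81 − 1.44 = 2.37 V.
Since V_SD = 4.2 V ≥ V_ov = 2.37 V, the device is in saturation.
I_D = ½ k_p V_ov² (1 + λ V_SD) = 0.5 × 4.86 × 2.37² × (1 + 0.04 × 4.2) = 15.9 mA.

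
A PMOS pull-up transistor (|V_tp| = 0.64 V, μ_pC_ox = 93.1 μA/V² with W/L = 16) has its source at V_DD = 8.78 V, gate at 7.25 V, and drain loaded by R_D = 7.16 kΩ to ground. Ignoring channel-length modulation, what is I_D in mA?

I_D = 0.590 mA

V_SG = V_DD − V_G = 8.78 − 7.25 = 1.53 V, so V_ov = 1.53 − 0.64 = 0.89 V.
k_p = μ_pC_ox · (W/L) = 1.49 mA/V².
Assume saturation: I_D = ½ k_p V_ov² = 0.5 × 1.49 × 0.89² = 0.59 mA, giving V_SD = V_DD − I_D R_D = 8.78 − 0.59 × 7.16 = 4.56 V.
V_SD = 4.56 V ≥ V_ov = 0.89 V, confirming saturation.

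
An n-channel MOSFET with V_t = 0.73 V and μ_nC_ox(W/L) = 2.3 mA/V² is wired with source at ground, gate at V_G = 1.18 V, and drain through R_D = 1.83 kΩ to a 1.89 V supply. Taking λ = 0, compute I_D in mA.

V_GS = V_G = 1.18 V, so V_ov = 1.18 − 0.73 = 0.45 V.
Assume saturation: I_D = ½ k_n V_ov² = 0.5 × 2.3 × 0.45² = 0.233 mA, giving V_DS = V_DD − I_D R_D = 1.89 − 0.233 × 1.83 = 1.46 V.
V_DS = 1.46 V ≥ V_ov = 0.45 V, confirming saturation.

I_D = 0.233 mA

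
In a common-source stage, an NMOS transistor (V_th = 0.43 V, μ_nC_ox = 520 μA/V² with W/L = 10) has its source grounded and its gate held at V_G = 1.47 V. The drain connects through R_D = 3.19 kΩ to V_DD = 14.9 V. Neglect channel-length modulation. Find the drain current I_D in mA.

I_D = 2.81 mA

V_GS = V_G = 1.47 V, so V_ov = 1.47 − 0.43 = 1.04 V.
k_n = μ_nC_ox · (W/L) = 5.2 mA/V².
Assume saturation: I_D = ½ k_n V_ov² = 0.5 × 5.2 × 1.04² = 2.81 mA, giving V_DS = V_DD − I_D R_D = 14.9 − 2.81 × 3.19 = 5.93 V.
V_DS = 5.93 V ≥ V_ov = 1.04 V, confirming saturation.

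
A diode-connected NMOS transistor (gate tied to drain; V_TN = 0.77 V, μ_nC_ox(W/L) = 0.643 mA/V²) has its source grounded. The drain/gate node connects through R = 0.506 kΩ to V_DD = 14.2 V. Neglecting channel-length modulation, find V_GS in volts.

With gate tied to drain, V_GS = V_DS ≥ V_GS − V_TN, so the device is in saturation.
KCL at the drain: ½ k_n (V_GS − V_TN)² = (V_DD − V_GS)/R.
Let x = V_GS − 0.77. Then 0.163 x² + x − 13.43 = 0, giving x = 6.52 V (positive root), so V_GS = 7.29 V.
I_D = (V_DD − V_GS)/R = (14.2 − 7.29) / 0.506 = 13.7 mA.

V_GS = 7.29 V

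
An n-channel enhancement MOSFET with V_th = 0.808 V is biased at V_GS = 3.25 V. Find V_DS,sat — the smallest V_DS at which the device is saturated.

The boundary between triode and saturation is V_DS = V_GS − V_th = V_ov.
V_ov = 3.25 − 0.808 = 2.44 V.

V_DS,sat = 2.44 V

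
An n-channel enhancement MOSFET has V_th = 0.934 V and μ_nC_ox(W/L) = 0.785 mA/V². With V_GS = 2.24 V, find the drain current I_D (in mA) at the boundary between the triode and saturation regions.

At the boundary V_DS = V_ov = V_GS − V_th = 2.24 − 0.934 = 1.31 V.
I_D = ½ k_n V_ov² = 0.5 × 0.785 × 1.31² = 0.669 mA.

I_D = 0.669 mA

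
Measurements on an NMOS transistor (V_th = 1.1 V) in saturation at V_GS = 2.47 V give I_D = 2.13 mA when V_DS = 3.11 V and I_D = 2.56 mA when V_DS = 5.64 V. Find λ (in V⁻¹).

With V_GS fixed, I_D ∝ (1 + λ V_DS) in saturation, so I_D2/I_D1 = (1 + λ V_DS2)/(1 + λ V_DS1).
2.56/2.13 = 1.202 = (1 + 5.64 λ)/(1 + 3.11 λ).
Solving: λ (I_D1 V_DS2 − I_D2 V_DS1) = I_D2 − I_D1, so λ = (2.56 − 2.13) / (2.13 × 5.64 − 2.56 × 3.11) = 0.43 / 4.05 = 0.106 V⁻¹.

λ = 0.106 V⁻¹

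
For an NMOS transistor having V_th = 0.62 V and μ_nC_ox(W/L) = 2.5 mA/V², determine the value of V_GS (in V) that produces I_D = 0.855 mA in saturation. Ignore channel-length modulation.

V_GS = 1.45 V

In saturation I_D = ½ k_n (V_GS − V_th)², so V_GS − V_th = √(2 I_D / k_n) = √(2 × 0.855 / 2.5) = 0.827 V.
V_GS = 0.62 + 0.827 = 1.45 V.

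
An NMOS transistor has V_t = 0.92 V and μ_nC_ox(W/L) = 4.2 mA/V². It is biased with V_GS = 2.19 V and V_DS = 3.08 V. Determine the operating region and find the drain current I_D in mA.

Saturation; I_D = 3.39 mA

V_ov = V_GS − V_t = 2.19 − 0.92 = 1.27 V.
Since V_DS = 3.08 V ≥ V_ov = 1.27 V, the device is in saturation.
I_D = ½ k_n V_ov² = 0.5 × 4.2 × 1.27² = 3.39 mA.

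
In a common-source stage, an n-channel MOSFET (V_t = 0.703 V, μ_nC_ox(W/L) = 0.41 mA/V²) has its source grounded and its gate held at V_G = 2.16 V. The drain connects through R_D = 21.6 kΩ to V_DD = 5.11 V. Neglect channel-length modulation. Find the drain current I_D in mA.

V_GS = V_G = 2.16 V, so V_ov = 2.16 − 0.703 = 1.46 V.
Assume saturation: I_D = ½ k_n V_ov² = 0.5 × 0.41 × 1.46² = 0.435 mA, giving V_DS = V_DD − I_D R_D = 5.11 − 0.435 × 21.6 = -4.29 V.
But -4.29 V < V_ov = 1.46 V, so the device is actually in triode.
In triode I_D = k_n[V_ov V_DS − ½ V_DS²] and I_D = (V_DD − V_DS)/R_D. Equating: 4.43 V_DS² − 13.9 V_DS + 5.11 = 0, giving V_DS = 0.425 V (the root below V_ov).
I_D = (5.11 − 0.425) / 21.6 = 0.217 mA.

I_D = 0.217 mA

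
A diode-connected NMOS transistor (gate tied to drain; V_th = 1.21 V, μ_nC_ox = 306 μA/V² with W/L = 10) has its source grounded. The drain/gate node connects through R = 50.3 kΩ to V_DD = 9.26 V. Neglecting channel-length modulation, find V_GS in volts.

V_GS = 1.53 V

With gate tied to drain, V_GS = V_DS ≥ V_GS − V_th, so the device is in saturation.
k_n = μ_nC_ox · (W/L) = 3.06 mA/V².
KCL at the drain: ½ k_n (V_GS − V_th)² = (V_DD − V_GS)/R.
Let x = V_GS − 1.21. Then 77 x² + x − 8.05 = 0, giving x = 0.317 V (positive root), so V_GS = 1.53 V.
I_D = (V_DD − V_GS)/R = (9.26 − 1.53) / 50.3 = 0.154 mA.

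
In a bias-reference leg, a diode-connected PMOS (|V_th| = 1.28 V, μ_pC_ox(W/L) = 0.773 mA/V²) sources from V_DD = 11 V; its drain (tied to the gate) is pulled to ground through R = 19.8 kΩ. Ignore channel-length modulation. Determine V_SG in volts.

V_SG = 2.34 V

With gate tied to drain, V_SG = V_SD ≥ V_SG − |V_th|, so the device is in saturation.
KCL at the drain: ½ k_p (V_SG − |V_th|)² = (V_DD − V_SG)/R.
Let x = V_SG − 1.28. Then 7.65 x² + x − 9.72 = 0, giving x = 1.06 V (positive root), so V_SG = 2.34 V.
I_D = (V_DD − V_SG)/R = (11 − 2.34) / 19.8 = 0.437 mA.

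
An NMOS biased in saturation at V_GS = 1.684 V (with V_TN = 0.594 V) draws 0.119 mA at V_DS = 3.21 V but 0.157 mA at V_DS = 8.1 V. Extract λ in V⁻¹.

λ = 0.0826 V⁻¹

With V_GS fixed, I_D ∝ (1 + λ V_DS) in saturation, so I_D2/I_D1 = (1 + λ V_DS2)/(1 + λ V_DS1).
0.157/0.119 = 1.319 = (1 + 8.1 λ)/(1 + 3.21 λ).
Solving: λ (I_D1 V_DS2 − I_D2 V_DS1) = I_D2 − I_D1, so λ = (0.157 − 0.119) / (0.119 × 8.1 − 0.157 × 3.21) = 0.038 / 0.46 = 0.0826 V⁻¹.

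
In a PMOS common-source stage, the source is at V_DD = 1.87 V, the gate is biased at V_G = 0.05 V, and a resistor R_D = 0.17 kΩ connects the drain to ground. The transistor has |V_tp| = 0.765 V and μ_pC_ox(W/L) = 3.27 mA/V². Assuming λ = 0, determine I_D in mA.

I_D = 1.82 mA

V_SG = V_DD − V_G = 1.87 − 0.05 = 1.82 V, so V_ov = 1.82 − 0.765 = 1.06 V.
Assume saturation: I_D = ½ k_p V_ov² = 0.5 × 3.27 × 1.06² = 1.82 mA, giving V_SD = V_DD − I_D R_D = 1.87 − 1.82 × 0.17 = 1.56 V.
V_SD = 1.56 V ≥ V_ov = 1.06 V, confirming saturation.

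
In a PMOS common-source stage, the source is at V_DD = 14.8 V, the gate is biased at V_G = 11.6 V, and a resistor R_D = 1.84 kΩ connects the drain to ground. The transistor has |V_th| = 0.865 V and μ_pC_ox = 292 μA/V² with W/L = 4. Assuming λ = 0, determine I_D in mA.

I_D = 3.18 mA

V_SG = V_DD − V_G = 14.8 − 11.6 = 3.2 V, so V_ov = 3.2 − 0.865 = 2.34 V.
k_p = μ_pC_ox · (W/L) = 1.168 mA/V².
Assume saturation: I_D = ½ k_p V_ov² = 0.5 × 1.168 × 2.34² = 3.18 mA, giving V_SD = V_DD − I_D R_D = 14.8 − 3.18 × 1.84 = 8.94 V.
V_SD = 8.94 V ≥ V_ov = 2.34 V, confirming saturation.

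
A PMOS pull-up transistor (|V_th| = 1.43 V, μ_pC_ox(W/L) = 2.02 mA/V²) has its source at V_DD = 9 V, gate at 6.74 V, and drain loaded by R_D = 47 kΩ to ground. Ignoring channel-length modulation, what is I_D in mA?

I_D = 0.189 mA

V_SG = V_DD − V_G = 9 − 6.74 = 2.26 V, so V_ov = 2.26 − 1.43 = 0.83 V.
Assume saturation: I_D = ½ k_p V_ov² = 0.5 × 2.02 × 0.83² = 0.696 mA, giving V_SD = V_DD − I_D R_D = 9 − 0.696 × 47 = -23.7 V.
But -23.7 V < V_ov = 0.83 V, so the device is actually in triode.
In triode I_D = k_p[V_ov V_SD − ½ V_SD²] and I_D = (V_DD − V_SD)/R_D. Equating: 47.5 V_SD² − 79.8 V_SD + 9 = 0, giving V_SD = 0.122 V (the root below V_ov).
I_D = (9 − 0.122) / 47 = 0.189 mA.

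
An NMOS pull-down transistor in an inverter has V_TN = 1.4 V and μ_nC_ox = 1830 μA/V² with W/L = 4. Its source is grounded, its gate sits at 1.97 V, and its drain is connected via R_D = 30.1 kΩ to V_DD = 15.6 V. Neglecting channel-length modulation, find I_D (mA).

I_D = 0.514 mA

V_GS = V_G = 1.97 V, so V_ov = 1.97 − 1.4 = 0.57 V.
k_n = μ_nC_ox · (W/L) = 7.32 mA/V².
Assume saturation: I_D = ½ k_n V_ov² = 0.5 × 7.32 × 0.57² = 1.19 mA, giving V_DS = V_DD − I_D R_D = 15.6 − 1.19 × 30.1 = -20.2 V.
But -20.2 V < V_ov = 0.57 V, so the device is actually in triode.
In triode I_D = k_n[V_ov V_DS − ½ V_DS²] and I_D = (V_DD − V_DS)/R_D. Equating: 110 V_DS² − 126.6 V_DS + 15.6 = 0, giving V_DS = 0.14 V (the root below V_ov).
I_D = (15.6 − 0.14) / 30.1 = 0.514 mA.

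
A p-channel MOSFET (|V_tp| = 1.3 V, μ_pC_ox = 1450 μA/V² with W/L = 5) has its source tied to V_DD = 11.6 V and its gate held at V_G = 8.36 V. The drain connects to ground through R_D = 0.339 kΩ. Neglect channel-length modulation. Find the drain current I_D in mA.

I_D = 13.6 mA

V_SG = V_DD − V_G = 11.6 − 8.36 = 3.24 V, so V_ov = 3.24 − 1.3 = 1.94 V.
k_p = μ_pC_ox · (W/L) = 7.25 mA/V².
Assume saturation: I_D = ½ k_p V_ov² = 0.5 × 7.25 × 1.94² = 13.6 mA, giving V_SD = V_DD − I_D R_D = 11.6 − 13.6 × 0.339 = 6.98 V.
V_SD = 6.98 V ≥ V_ov = 1.94 V, confirming saturation.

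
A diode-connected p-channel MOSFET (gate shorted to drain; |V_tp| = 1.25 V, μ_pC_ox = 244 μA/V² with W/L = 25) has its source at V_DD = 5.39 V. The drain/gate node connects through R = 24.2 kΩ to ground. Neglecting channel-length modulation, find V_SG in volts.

V_SG = 1.48 V

With gate tied to drain, V_SG = V_SD ≥ V_SG − |V_tp|, so the device is in saturation.
k_p = μ_pC_ox · (W/L) = 6.1 mA/V².
KCL at the drain: ½ k_p (V_SG − |V_tp|)² = (V_DD − V_SG)/R.
Let x = V_SG − 1.25. Then 73.8 x² + x − 4.14 = 0, giving x = 0.23 V (positive root), so V_SG = 1.48 V.
I_D = (V_DD − V_SG)/R = (5.39 − 1.48) / 24.2 = 0.162 mA.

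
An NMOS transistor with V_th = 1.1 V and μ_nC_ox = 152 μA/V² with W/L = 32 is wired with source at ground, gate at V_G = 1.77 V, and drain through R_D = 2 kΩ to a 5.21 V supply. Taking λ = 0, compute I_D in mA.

V_GS = V_G = 1.77 V, so V_ov = 1.77 − 1.1 = 0.67 V.
k_n = μ_nC_ox · (W/L) = 4.864 mA/V².
Assume saturation: I_D = ½ k_n V_ov² = 0.5 × 4.864 × 0.67² = 1.09 mA, giving V_DS = V_DD − I_D R_D = 5.21 − 1.09 × 2 = 3.03 V.
V_DS = 3.03 V ≥ V_ov = 0.67 V, confirming saturation.

I_D = 1.09 mA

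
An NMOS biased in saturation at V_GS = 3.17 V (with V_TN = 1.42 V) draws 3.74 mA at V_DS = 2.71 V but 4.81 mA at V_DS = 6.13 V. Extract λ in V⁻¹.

With V_GS fixed, I_D ∝ (1 + λ V_DS) in saturation, so I_D2/I_D1 = (1 + λ V_DS2)/(1 + λ V_DS1).
4.81/3.74 = 1.286 = (1 + 6.13 λ)/(1 + 2.71 λ).
Solving: λ (I_D1 V_DS2 − I_D2 V_DS1) = I_D2 − I_D1, so λ = (4.81 − 3.74) / (3.74 × 6.13 − 4.81 × 2.71) = 1.07 / 9.89 = 0.108 V⁻¹.

λ = 0.108 V⁻¹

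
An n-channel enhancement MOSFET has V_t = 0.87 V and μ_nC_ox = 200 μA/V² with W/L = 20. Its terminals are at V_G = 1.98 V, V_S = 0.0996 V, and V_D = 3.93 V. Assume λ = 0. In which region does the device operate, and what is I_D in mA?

V_GS = V_G − V_S = 1.98 − 0.0996 = 1.88 V; V_DS = V_D − V_S = 3.93 − 0.0996 = 3.83 V.
k_n = μ_nC_ox · (W/L) = 4 mA/V².
V_ov = V_GS − V_t = 1.88 − 0.87 = 1.01 V.
Since V_DS = 3.83 V ≥ V_ov = 1.01 V, the device is in saturation.
I_D = ½ k_n V_ov² = 0.5 × 4 × 1.01² = 2.04 mA.

Saturation; I_D = 2.04 mA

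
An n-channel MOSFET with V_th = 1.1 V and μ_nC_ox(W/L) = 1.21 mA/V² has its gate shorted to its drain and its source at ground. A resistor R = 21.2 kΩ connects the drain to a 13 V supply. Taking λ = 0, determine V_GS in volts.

V_GS = 2.03 V

With gate tied to drain, V_GS = V_DS ≥ V_GS − V_th, so the device is in saturation.
KCL at the drain: ½ k_n (V_GS − V_th)² = (V_DD − V_GS)/R.
Let x = V_GS − 1.1. Then 12.8 x² + x − 11.9 = 0, giving x = 0.925 V (positive root), so V_GS = 2.03 V.
I_D = (V_DD − V_GS)/R = (13 − 2.03) / 21.2 = 0.518 mA.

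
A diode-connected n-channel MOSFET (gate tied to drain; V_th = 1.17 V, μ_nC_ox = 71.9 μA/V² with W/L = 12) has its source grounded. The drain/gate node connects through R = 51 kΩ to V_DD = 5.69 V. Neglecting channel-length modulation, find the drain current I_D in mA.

I_D = 0.0802 mA

With gate tied to drain, V_GS = V_DS ≥ V_GS − V_th, so the device is in saturation.
k_n = μ_nC_ox · (W/L) = 0.8628 mA/V².
KCL at the drain: ½ k_n (V_GS − V_th)² = (V_DD − V_GS)/R.
Let x = V_GS − 1.17. Then 22 x² + x − 4.52 = 0, giving x = 0.431 V (positive root), so V_GS = 1.6 V.
I_D = (V_DD − V_GS)/R = (5.69 − 1.6) / 51 = 0.0802 mA.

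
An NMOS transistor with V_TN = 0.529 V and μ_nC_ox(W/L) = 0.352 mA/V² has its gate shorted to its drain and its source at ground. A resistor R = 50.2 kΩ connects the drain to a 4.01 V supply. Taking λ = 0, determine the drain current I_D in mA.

With gate tied to drain, V_GS = V_DS ≥ V_GS − V_TN, so the device is in saturation.
KCL at the drain: ½ k_n (V_GS − V_TN)² = (V_DD − V_GS)/R.
Let x = V_GS − 0.529. Then 8.84 x² + x − 3.481 = 0, giving x = 0.574 V (positive root), so V_GS = 1.1 V.
I_D = (V_DD − V_GS)/R = (4.01 − 1.1) / 50.2 = 0.0579 mA.

I_D = 0.0579 mA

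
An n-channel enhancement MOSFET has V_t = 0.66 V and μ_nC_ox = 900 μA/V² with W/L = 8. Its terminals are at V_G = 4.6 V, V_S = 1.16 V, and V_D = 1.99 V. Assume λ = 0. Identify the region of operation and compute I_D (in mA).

V_GS = V_G − V_S = 4.6 − 1.16 = 3.44 V; V_DS = V_D − V_S = 1.99 − 1.16 = 0.83 V.
k_n = μ_nC_ox · (W/L) = 7.2 mA/V².
V_ov = V_GS − V_t = 3.44 − 0.66 = 2.78 V.
Since V_DS = 0.83 V < V_ov = 2.78 V, the device is in the triode region.
I_D = k_n [V_ov · V_DS − ½ V_DS²] = 7.2 × [2.78 × 0.83 − 0.5 × 0.83²] = 14.1 mA.

Triode; I_D = 14.1 mA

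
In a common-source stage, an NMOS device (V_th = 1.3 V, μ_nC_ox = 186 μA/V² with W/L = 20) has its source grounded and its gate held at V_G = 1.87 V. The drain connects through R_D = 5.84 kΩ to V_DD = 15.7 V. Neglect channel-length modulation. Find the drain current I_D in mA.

I_D = 0.604 mA

V_GS = V_G = 1.87 V, so V_ov = 1.87 − 1.3 = 0.57 V.
k_n = μ_nC_ox · (W/L) = 3.72 mA/V².
Assume saturation: I_D = ½ k_n V_ov² = 0.5 × 3.72 × 0.57² = 0.604 mA, giving V_DS = V_DD − I_D R_D = 15.7 − 0.604 × 5.84 = 12.2 V.
V_DS = 12.2 V ≥ V_ov = 0.57 V, confirming saturation.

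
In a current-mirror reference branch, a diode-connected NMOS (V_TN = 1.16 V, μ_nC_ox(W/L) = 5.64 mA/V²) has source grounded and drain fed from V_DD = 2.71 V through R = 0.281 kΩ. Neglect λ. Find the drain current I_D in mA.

I_D = 2.30 mA

With gate tied to drain, V_GS = V_DS ≥ V_GS − V_TN, so the device is in saturation.
KCL at the drain: ½ k_n (V_GS − V_TN)² = (V_DD − V_GS)/R.
Let x = V_GS − 1.16. Then 0.792 x² + x − 1.55 = 0, giving x = 0.903 V (positive root), so V_GS = 2.06 V.
I_D = (V_DD − V_GS)/R = (2.71 − 2.06) / 0.281 = 2.3 mA.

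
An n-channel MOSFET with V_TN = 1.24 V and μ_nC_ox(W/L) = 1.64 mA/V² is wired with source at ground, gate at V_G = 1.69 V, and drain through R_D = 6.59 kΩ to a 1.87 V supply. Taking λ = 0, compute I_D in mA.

V_GS = V_G = 1.69 V, so V_ov = 1.69 − 1.24 = 0.45 V.
Assume saturation: I_D = ½ k_n V_ov² = 0.5 × 1.64 × 0.45² = 0.166 mA, giving V_DS = V_DD − I_D R_D = 1.87 − 0.166 × 6.59 = 0.776 V.
V_DS = 0.776 V ≥ V_ov = 0.45 V, confirming saturation.

I_D = 0.166 mA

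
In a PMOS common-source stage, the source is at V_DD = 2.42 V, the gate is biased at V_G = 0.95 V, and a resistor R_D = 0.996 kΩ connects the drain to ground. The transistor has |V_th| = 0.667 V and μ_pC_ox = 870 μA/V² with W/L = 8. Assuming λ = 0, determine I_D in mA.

V_SG = V_DD − V_G = 2.42 − 0.95 = 1.47 V, so V_ov = 1.47 − 0.667 = 0.803 V.
k_p = μ_pC_ox · (W/L) = 6.96 mA/V².
Assume saturation: I_D = ½ k_p V_ov² = 0.5 × 6.96 × 0.803² = 2.24 mA, giving V_SD = V_DD − I_D R_D = 2.42 − 2.24 × 0.996 = 0.185 V.
But 0.185 V < V_ov = 0.803 V, so the device is actually in triode.
In triode I_D = k_p[V_ov V_SD − ½ V_SD²] and I_D = (V_DD − V_SD)/R_D. Equating: 3.47 V_SD² − 6.567 V_SD + 2.42 = 0, giving V_SD = 0.501 V (the root below V_ov).
I_D = (2.42 − 0.501) / 0.996 = 1.93 mA.

I_D = 1.93 mA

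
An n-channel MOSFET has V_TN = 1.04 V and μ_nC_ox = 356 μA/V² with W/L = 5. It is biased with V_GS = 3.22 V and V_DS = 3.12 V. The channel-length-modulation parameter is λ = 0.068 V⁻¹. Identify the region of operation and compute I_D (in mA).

k_n = μ_nC_ox · (W/L) = 1.78 mA/V².
V_ov = V_GS − V_TN = 3.22 − 1.04 = 2.18 V.
Since V_DS = 3.12 V ≥ V_ov = 2.18 V, the device is in saturation.
I_D = ½ k_n V_ov² (1 + λ V_DS) = 0.5 × 1.78 × 2.18² × (1 + 0.068 × 3.12) = 5.13 mA.

Saturation; I_D = 5.13 mA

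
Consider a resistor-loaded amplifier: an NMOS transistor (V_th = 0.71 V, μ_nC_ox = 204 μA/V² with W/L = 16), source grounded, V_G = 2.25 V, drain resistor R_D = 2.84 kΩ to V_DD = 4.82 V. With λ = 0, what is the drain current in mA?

V_GS = V_G = 2.25 V, so V_ov = 2.25 − 0.71 = 1.54 V.
k_n = μ_nC_ox · (W/L) = 3.264 mA/V².
Assume saturation: I_D = ½ k_n V_ov² = 0.5 × 3.264 × 1.54² = 3.87 mA, giving V_DS = V_DD − I_D R_D = 4.82 − 3.87 × 2.84 = -6.17 V.
But -6.17 V < V_ov = 1.54 V, so the device is actually in triode.
In triode I_D = k_n[V_ov V_DS − ½ V_DS²] and I_D = (V_DD − V_DS)/R_D. Equating: 4.63 V_DS² − 15.28 V_DS + 4.82 = 0, giving V_DS = 0.353 V (the root below V_ov).
I_D = (4.82 − 0.353) / 2.84 = 1.57 mA.

I_D = 1.57 mA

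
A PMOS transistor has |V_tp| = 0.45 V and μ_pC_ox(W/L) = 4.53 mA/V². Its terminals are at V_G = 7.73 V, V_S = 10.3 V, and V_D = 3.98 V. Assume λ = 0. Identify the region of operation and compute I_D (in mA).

Saturation; I_D = 10.2 mA

V_SG = V_S − V_G = 10.3 − 7.73 = 2.57 V; V_SD = V_S − V_D = 10.3 − 3.98 = 6.32 V.
V_ov = V_SG − |V_tp| = 2.57 − 0.45 = 2.12 V.
Since V_SD = 6.32 V ≥ V_ov = 2.12 V, the device is in saturation.
I_D = ½ k_p V_ov² = 0.5 × 4.53 × 2.12² = 10.2 mA.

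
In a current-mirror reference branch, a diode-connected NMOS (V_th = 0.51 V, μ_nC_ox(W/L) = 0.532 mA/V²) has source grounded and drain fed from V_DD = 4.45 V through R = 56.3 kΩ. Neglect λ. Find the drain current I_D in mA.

With gate tied to drain, V_GS = V_DS ≥ V_GS − V_th, so the device is in saturation.
KCL at the drain: ½ k_n (V_GS − V_th)² = (V_DD − V_GS)/R.
Let x = V_GS − 0.51. Then 15 x² + x − 3.94 = 0, giving x = 0.481 V (positive root), so V_GS = 0.991 V.
I_D = (V_DD − V_GS)/R = (4.45 − 0.991) / 56.3 = 0.0614 mA.

I_D = 0.0614 mA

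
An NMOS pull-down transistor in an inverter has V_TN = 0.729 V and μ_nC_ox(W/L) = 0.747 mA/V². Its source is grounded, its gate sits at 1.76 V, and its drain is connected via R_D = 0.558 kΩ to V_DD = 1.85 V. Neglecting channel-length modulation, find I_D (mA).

V_GS = V_G = 1.76 V, so V_ov = 1.76 − 0.729 = 1.03 V.
Assume saturation: I_D = ½ k_n V_ov² = 0.5 × 0.747 × 1.03² = 0.397 mA, giving V_DS = V_DD − I_D R_D = 1.85 − 0.397 × 0.558 = 1.63 V.
V_DS = 1.63 V ≥ V_ov = 1.03 V, confirming saturation.

I_D = 0.397 mA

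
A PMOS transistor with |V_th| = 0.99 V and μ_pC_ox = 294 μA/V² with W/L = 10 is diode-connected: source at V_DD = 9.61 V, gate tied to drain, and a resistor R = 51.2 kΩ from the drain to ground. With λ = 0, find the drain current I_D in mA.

With gate tied to drain, V_SG = V_SD ≥ V_SG − |V_th|, so the device is in saturation.
k_p = μ_pC_ox · (W/L) = 2.94 mA/V².
KCL at the drain: ½ k_p (V_SG − |V_th|)² = (V_DD − V_SG)/R.
Let x = V_SG − 0.99. Then 75.3 x² + x − 8.62 = 0, giving x = 0.332 V (positive root), so V_SG = 1.32 V.
I_D = (V_DD − V_SG)/R = (9.61 − 1.32) / 51.2 = 0.162 mA.

I_D = 0.162 mA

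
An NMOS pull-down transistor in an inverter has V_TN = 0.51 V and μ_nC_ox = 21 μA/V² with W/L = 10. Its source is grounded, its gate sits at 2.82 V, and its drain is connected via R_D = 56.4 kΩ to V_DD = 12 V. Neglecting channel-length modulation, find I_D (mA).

I_D = 0.204 mA

V_GS = V_G = 2.82 V, so V_ov = 2.82 − 0.51 = 2.31 V.
k_n = μ_nC_ox · (W/L) = 0.21 mA/V².
Assume saturation: I_D = ½ k_n V_ov² = 0.5 × 0.21 × 2.31² = 0.56 mA, giving V_DS = V_DD − I_D R_D = 12 − 0.56 × 56.4 = -19.6 V.
But -19.6 V < V_ov = 2.31 V, so the device is actually in triode.
In triode I_D = k_n[V_ov V_DS − ½ V_DS²] and I_D = (V_DD − V_DS)/R_D. Equating: 5.92 V_DS² − 28.36 V_DS + 12 = 0, giving V_DS = 0.469 V (the root below V_ov).
I_D = (12 − 0.469) / 56.4 = 0.204 mA.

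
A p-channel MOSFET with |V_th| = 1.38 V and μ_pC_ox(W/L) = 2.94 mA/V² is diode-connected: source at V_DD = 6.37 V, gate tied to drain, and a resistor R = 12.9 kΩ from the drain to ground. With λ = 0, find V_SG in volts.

V_SG = 1.87 V

With gate tied to drain, V_SG = V_SD ≥ V_SG − |V_th|, so the device is in saturation.
KCL at the drain: ½ k_p (V_SG − |V_th|)² = (V_DD − V_SG)/R.
Let x = V_SG − 1.38. Then 19 x² + x − 4.99 = 0, giving x = 0.487 V (positive root), so V_SG = 1.87 V.
I_D = (V_DD − V_SG)/R = (6.37 − 1.87) / 12.9 = 0.349 mA.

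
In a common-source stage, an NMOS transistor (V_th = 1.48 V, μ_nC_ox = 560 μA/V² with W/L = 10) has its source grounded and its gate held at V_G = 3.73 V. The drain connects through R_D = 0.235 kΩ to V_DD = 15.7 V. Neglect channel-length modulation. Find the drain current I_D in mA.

V_GS = V_G = 3.73 V, so V_ov = 3.73 − 1.48 = 2.25 V.
k_n = μ_nC_ox · (W/L) = 5.6 mA/V².
Assume saturation: I_D = ½ k_n V_ov² = 0.5 × 5.6 × 2.25² = 14.2 mA, giving V_DS = V_DD − I_D R_D = 15.7 − 14.2 × 0.235 = 12.4 V.
V_DS = 12.4 V ≥ V_ov = 2.25 V, confirming saturation.

I_D = 14.2 mA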